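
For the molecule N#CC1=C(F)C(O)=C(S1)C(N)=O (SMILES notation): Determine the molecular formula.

C6H3FN2O2S

Walk through each heavy atom and fill implicit hydrogens from standard valence (C 4, N 3, O 2, S 2, halogen 1):
  atom 1: N, bond orders sum to 3 (valence 3) → 0 H
  atom 2: C, bond orders sum to 4 (valence 4) → 0 H
  atom 3: C, bond orders sum to 4 (valence 4) → 0 H
  atom 4: C, bond orders sum to 4 (valence 4) → 0 H
  atom 5: F (halogen, monovalent) → 0 H
  atom 6: C, bond orders sum to 4 (valence 4) → 0 H
  atom 7: O, bond orders sum to 1 (valence 2) → 1 H
  atom 8: C, bond orders sum to 4 (valence 4) → 0 H
  atom 9: S, bond orders sum to 2 (valence 2) → 0 H
  atom 10: C, bond orders sum to 4 (valence 4) → 0 H
  atom 11: N, bond orders sum to 1 (valence 3) → 2 H
  atom 12: O, bond orders sum to 2 (valence 2) → 0 H
Totals → C:6, H:3, F:1, N:2, O:2, S:1.
In Hill order: C6H3FN2O2S.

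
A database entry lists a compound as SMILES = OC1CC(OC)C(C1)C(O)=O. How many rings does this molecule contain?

In SMILES, each pair of matching ring-closure digits denotes one ring-closing bond; the number of such bonds equals the number of independent rings.
Ring-closure bonds here: 1.

1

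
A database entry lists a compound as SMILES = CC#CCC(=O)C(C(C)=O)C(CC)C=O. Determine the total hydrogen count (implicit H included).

16

Walk through each heavy atom and fill implicit hydrogens from standard valence (C 4, N 3, O 2, S 2, halogen 1):
  atom 1: C, bond orders sum to 1 (valence 4) → 3 H
  atom 2: C, bond orders sum to 4 (valence 4) → 0 H
  atom 3: C, bond orders sum to 4 (valence 4) → 0 H
  atom 4: C, bond orders sum to 2 (valence 4) → 2 H
  atom 5: C, bond orders sum to 4 (valence 4) → 0 H
  atom 6: O, bond orders sum to 2 (valence 2) → 0 H
  atom 7: C, bond orders sum to 3 (valence 4) → 1 H
  atom 8: C, bond orders sum to 4 (valence 4) → 0 H
  atom 9: C, bond orders sum to 1 (valence 4) → 3 H
  atom 10: O, bond orders sum to 2 (valence 2) → 0 H
  atom 11: C, bond orders sum to 3 (valence 4) → 1 H
  atom 12: C, bond orders sum to 2 (valence 4) → 2 H
  atom 13: C, bond orders sum to 1 (valence 4) → 3 H
  atom 14: C, bond orders sum to 3 (valence 4) → 1 H
  atom 15: O, bond orders sum to 2 (valence 2) → 0 H
Total hydrogens: 16.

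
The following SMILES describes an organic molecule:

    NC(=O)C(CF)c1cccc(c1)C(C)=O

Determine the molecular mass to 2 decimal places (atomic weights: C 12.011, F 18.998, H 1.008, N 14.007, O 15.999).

First, the molecular formula is C11H12FNO2 (counting implicit H from valence).
  C: 11 × 12.011 = 132.121
  F: 1 × 18.998 = 18.998
  H: 12 × 1.008 = 12.096
  N: 1 × 14.007 = 14.007
  O: 2 × 15.999 = 31.998
Sum: 11×12.011 + 1×18.998 + 12×1.008 + 1×14.007 + 2×15.999 = 209.220 → 209.22 g/mol.

209.22 g/mol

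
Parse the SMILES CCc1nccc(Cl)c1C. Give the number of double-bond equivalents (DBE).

Molecular formula: C8H10ClN.
DoU = (2C + 2 + N − H − X) / 2, where X is the halogen count and O/S are ignored.
    = (2·8 + 2 + 1 − 10 − 1) / 2 = 8 / 2 = 4.

4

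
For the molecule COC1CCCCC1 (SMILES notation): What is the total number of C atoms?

Count every carbon token in the SMILES (each C, including those in ring-closure positions and inside branches).
Carbon count: 7.

7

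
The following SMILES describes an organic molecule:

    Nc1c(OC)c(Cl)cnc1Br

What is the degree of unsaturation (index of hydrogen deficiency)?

Molecular formula: C6H6BrClN2O.
DoU = (2C + 2 + N − H − X) / 2, where X is the halogen count and O/S are ignored.
    = (2·6 + 2 + 2 − 6 − 2) / 2 = 8 / 2 = 4.

4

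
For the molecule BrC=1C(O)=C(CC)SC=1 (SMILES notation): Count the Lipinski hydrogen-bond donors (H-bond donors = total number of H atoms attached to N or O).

Donors: find every N or O and count the H atoms it carries.
  atom 4 (O): bond orders sum to 1 → 1 H
Lipinski HBD = 1.

1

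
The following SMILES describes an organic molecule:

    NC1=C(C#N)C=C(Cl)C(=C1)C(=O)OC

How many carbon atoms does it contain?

9

Count every carbon token in the SMILES (each C, including those in ring-closure positions and inside branches).
Carbon count: 9.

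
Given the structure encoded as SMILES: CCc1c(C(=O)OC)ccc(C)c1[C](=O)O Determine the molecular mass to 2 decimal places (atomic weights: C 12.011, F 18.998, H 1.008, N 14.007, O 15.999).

222.24 g/mol

First, the molecular formula is C12H14O4 (counting implicit H from valence).
  C: 12 × 12.011 = 144.132
  H: 14 × 1.008 = 14.112
  O: 4 × 15.999 = 63.996
Sum: 12×12.011 + 14×1.008 + 4×15.999 = 222.240 → 222.24 g/mol.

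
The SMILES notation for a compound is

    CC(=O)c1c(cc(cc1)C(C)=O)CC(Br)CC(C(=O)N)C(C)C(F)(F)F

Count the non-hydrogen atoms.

Every atom symbol written in the SMILES (organic subset) is one heavy atom; implicit H are not written.
Heavy atoms by element → Br:1, C:18, F:3, N:1, O:3.
Total: 26.

26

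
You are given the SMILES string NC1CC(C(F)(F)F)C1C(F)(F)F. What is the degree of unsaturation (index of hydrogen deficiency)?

1

Degree of unsaturation = (number of rings) + (number of π bonds).
Ring closures in the SMILES: 1.
π bonds: none → 0 DoU from unsaturation.
Total DoU = 1 + 0 = 1.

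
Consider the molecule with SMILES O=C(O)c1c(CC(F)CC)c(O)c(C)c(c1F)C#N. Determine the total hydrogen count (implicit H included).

13

Walk through each heavy atom and fill implicit hydrogens from standard valence (C 4, N 3, O 2, S 2, halogen 1); for lowercase aromatic atoms, an aromatic c carries 1 H when it has two neighbours and 0 H with three, and aromatic n carries 0 H:
  atom 1: O, bond orders sum to 2 (valence 2) → 0 H
  atom 2: C, bond orders sum to 4 (valence 4) → 0 H
  atom 3: O, bond orders sum to 1 (valence 2) → 1 H
  atom 4: aromatic c, 3 neighbours → 0 H
  atom 5: aromatic c, 3 neighbours → 0 H
  atom 6: C, bond orders sum to 2 (valence 4) → 2 H
  atom 7: C, bond orders sum to 3 (valence 4) → 1 H
  atom 8: F (halogen, monovalent) → 0 H
  atom 9: C, bond orders sum to 2 (valence 4) → 2 H
  atom 10: C, bond orders sum to 1 (valence 4) → 3 H
  atom 11: aromatic c, 3 neighbours → 0 H
  atom 12: O, bond orders sum to 1 (valence 2) → 1 H
  atom 13: aromatic c, 3 neighbours → 0 H
  atom 14: C, bond orders sum to 1 (valence 4) → 3 H
  atom 15: aromatic c, 3 neighbours → 0 H
  atom 16: aromatic c, 3 neighbours → 0 H
  atom 17: F (halogen, monovalent) → 0 H
  atom 18: C, bond orders sum to 4 (valence 4) → 0 H
  atom 19: N, bond orders sum to 3 (valence 3) → 0 H
Total hydrogens: 13.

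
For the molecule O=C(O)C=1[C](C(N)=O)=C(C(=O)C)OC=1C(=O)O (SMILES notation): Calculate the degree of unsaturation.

7

Molecular formula: C9H7NO7.
DoU = (2C + 2 + N − H − X) / 2, where X is the halogen count and O/S are ignored.
    = (2·9 + 2 + 1 − 7 − 0) / 2 = 14 / 2 = 7.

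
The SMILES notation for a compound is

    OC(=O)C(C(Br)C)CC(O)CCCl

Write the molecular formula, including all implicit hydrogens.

Walk through each heavy atom and fill implicit hydrogens from standard valence (C 4, N 3, O 2, S 2, halogen 1):
  atom 1: O, bond orders sum to 1 (valence 2) → 1 H
  atom 2: C, bond orders sum to 4 (valence 4) → 0 H
  atom 3: O, bond orders sum to 2 (valence 2) → 0 H
  atom 4: C, bond orders sum to 3 (valence 4) → 1 H
  atom 5: C, bond orders sum to 3 (valence 4) → 1 H
  atom 6: Br (halogen, monovalent) → 0 H
  atom 7: C, bond orders sum to 1 (valence 4) → 3 H
  atom 8: C, bond orders sum to 2 (valence 4) → 2 H
  atom 9: C, bond orders sum to 3 (valence 4) → 1 H
  atom 10: O, bond orders sum to 1 (valence 2) → 1 H
  atom 11: C, bond orders sum to 2 (valence 4) → 2 H
  atom 12: C, bond orders sum to 2 (valence 4) → 2 H
  atom 13: Cl (halogen, monovalent) → 0 H
Totals → C:8, H:14, Br:1, Cl:1, O:3.

C8H14BrClO3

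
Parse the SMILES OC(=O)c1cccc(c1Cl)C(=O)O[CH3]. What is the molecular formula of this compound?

Walk through each heavy atom and fill implicit hydrogens from standard valence (C 4, N 3, O 2, S 2, halogen 1); for lowercase aromatic atoms, an aromatic c carries 1 H when it has two neighbours and 0 H with three, and aromatic n carries 0 H:
  atom 1: O, bond orders sum to 1 (valence 2) → 1 H
  atom 2: C, bond orders sum to 4 (valence 4) → 0 H
  atom 3: O, bond orders sum to 2 (valence 2) → 0 H
  atom 4: aromatic c, 3 neighbours → 0 H
  atom 5: aromatic c, 2 neighbours → 1 H
  atom 6: aromatic c, 2 neighbours → 1 H
  atom 7: aromatic c, 2 neighbours → 1 H
  atom 8: aromatic c, 3 neighbours → 0 H
  atom 9: aromatic c, 3 neighbours → 0 H
  atom 10: Cl (halogen, monovalent) → 0 H
  atom 11: C, bond orders sum to 4 (valence 4) → 0 H
  atom 12: O, bond orders sum to 2 (valence 2) → 0 H
  atom 13: O, bond orders sum to 2 (valence 2) → 0 H
  atom 14: C with explicit H count 3
Totals → C:9, H:7, Cl:1, O:4.
In Hill order: C9H7ClO4.

C9H7ClO4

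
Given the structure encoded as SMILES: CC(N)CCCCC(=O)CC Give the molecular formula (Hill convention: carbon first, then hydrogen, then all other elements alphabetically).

C9H19NO

Walk through each heavy atom and fill implicit hydrogens from standard valence (C 4, N 3, O 2, S 2, halogen 1):
  atom 1: C, bond orders sum to 1 (valence 4) → 3 H
  atom 2: C, bond orders sum to 3 (valence 4) → 1 H
  atom 3: N, bond orders sum to 1 (valence 3) → 2 H
  atom 4: C, bond orders sum to 2 (valence 4) → 2 H
  atom 5: C, bond orders sum to 2 (valence 4) → 2 H
  atom 6: C, bond orders sum to 2 (valence 4) → 2 H
  atom 7: C, bond orders sum to 2 (valence 4) → 2 H
  atom 8: C, bond orders sum to 4 (valence 4) → 0 H
  atom 9: O, bond orders sum to 2 (valence 2) → 0 H
  atom 10: C, bond orders sum to 2 (valence 4) → 2 H
  atom 11: C, bond orders sum to 1 (valence 4) → 3 H
Totals → C:9, H:19, N:1, O:1.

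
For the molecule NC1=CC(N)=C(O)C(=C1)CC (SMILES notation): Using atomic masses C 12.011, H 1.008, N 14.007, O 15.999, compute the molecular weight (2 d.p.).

152.20 g/mol

First, the molecular formula is C8H12N2O (counting implicit H from valence).
  C: 8 × 12.011 = 96.088
  H: 12 × 1.008 = 12.096
  N: 2 × 14.007 = 28.014
  O: 1 × 15.999 = 15.999
Sum: 8×12.011 + 12×1.008 + 2×14.007 + 1×15.999 = 152.197 → 152.20 g/mol.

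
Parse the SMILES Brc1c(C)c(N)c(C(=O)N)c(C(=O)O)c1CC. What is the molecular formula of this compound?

C11H13BrN2O3

Walk through each heavy atom and fill implicit hydrogens from standard valence (C 4, N 3, O 2, S 2, halogen 1); for lowercase aromatic atoms, an aromatic c carries 1 H when it has two neighbours and 0 H with three, and aromatic n carries 0 H:
  atom 1: Br (halogen, monovalent) → 0 H
  atom 2: aromatic c, 3 neighbours → 0 H
  atom 3: aromatic c, 3 neighbours → 0 H
  atom 4: C, bond orders sum to 1 (valence 4) → 3 H
  atom 5: aromatic c, 3 neighbours → 0 H
  atom 6: N, bond orders sum to 1 (valence 3) → 2 H
  atom 7: aromatic c, 3 neighbours → 0 H
  atom 8: C, bond orders sum to 4 (valence 4) → 0 H
  atom 9: O, bond orders sum to 2 (valence 2) → 0 H
  atom 10: N, bond orders sum to 1 (valence 3) → 2 H
  atom 11: aromatic c, 3 neighbours → 0 H
  atom 12: C, bond orders sum to 4 (valence 4) → 0 H
  atom 13: O, bond orders sum to 2 (valence 2) → 0 H
  atom 14: O, bond orders sum to 1 (valence 2) → 1 H
  atom 15: aromatic c, 3 neighbours → 0 H
  atom 16: C, bond orders sum to 2 (valence 4) → 2 H
  atom 17: C, bond orders sum to 1 (valence 4) → 3 H
Totals → C:11, H:13, Br:1, N:2, O:3.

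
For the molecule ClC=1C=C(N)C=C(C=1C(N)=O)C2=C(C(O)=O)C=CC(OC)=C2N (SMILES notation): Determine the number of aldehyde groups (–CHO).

0

Scan the SMILES for the aldehyde motif — none present.
Groups that are present: 1 amide, 1 carboxylic acid, 1 ether, 2 primary amine.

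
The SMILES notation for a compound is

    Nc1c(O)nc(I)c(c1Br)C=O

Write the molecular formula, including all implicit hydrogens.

Walk through each heavy atom and fill implicit hydrogens from standard valence (C 4, N 3, O 2, S 2, halogen 1); for lowercase aromatic atoms, an aromatic c carries 1 H when it has two neighbours and 0 H with three, and aromatic n carries 0 H:
  atom 1: N, bond orders sum to 1 (valence 3) → 2 H
  atom 2: aromatic c, 3 neighbours → 0 H
  atom 3: aromatic c, 3 neighbours → 0 H
  atom 4: O, bond orders sum to 1 (valence 2) → 1 H
  atom 5: aromatic n, 2 neighbours → 0 H
  atom 6: aromatic c, 3 neighbours → 0 H
  atom 7: I (halogen, monovalent) → 0 H
  atom 8: aromatic c, 3 neighbours → 0 H
  atom 9: aromatic c, 3 neighbours → 0 H
  atom 10: Br (halogen, monovalent) → 0 H
  atom 11: C, bond orders sum to 3 (valence 4) → 1 H
  atom 12: O, bond orders sum to 2 (valence 2) → 0 H
Totals → C:6, H:4, Br:1, I:1, N:2, O:2.
In Hill order: C6H4BrIN2O2.

C6H4BrIN2O2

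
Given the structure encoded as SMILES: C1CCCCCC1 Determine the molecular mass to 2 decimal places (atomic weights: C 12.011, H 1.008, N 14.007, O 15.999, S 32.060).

First, the molecular formula is C7H14 (counting implicit H from valence).
  C: 7 × 12.011 = 84.077
  H: 14 × 1.008 = 14.112
Sum: 7×12.011 + 14×1.008 = 98.189 → 98.19 g/mol.

98.19 g/mol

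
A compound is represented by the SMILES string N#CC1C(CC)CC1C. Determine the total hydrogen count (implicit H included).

Walk through each heavy atom and fill implicit hydrogens from standard valence (C 4, N 3, O 2, S 2, halogen 1):
  atom 1: N, bond orders sum to 3 (valence 3) → 0 H
  atom 2: C, bond orders sum to 4 (valence 4) → 0 H
  atom 3: C, bond orders sum to 3 (valence 4) → 1 H
  atom 4: C, bond orders sum to 3 (valence 4) → 1 H
  atom 5: C, bond orders sum to 2 (valence 4) → 2 H
  atom 6: C, bond orders sum to 1 (valence 4) → 3 H
  atom 7: C, bond orders sum to 2 (valence 4) → 2 H
  atom 8: C, bond orders sum to 3 (valence 4) → 1 H
  atom 9: C, bond orders sum to 1 (valence 4) → 3 H
Total hydrogens: 13.

13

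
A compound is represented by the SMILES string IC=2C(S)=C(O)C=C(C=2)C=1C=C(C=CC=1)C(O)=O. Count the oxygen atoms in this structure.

Scan the SMILES for O atoms (remember two-letter symbols like Cl and Br are single atoms).
Oxygen count: 3.

3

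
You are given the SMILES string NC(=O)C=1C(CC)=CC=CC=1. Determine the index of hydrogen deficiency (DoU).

Molecular formula: C9H11NO.
DoU = (2C + 2 + N − H − X) / 2, where X is the halogen count and O/S are ignored.
    = (2·9 + 2 + 1 − 11 − 0) / 2 = 10 / 2 = 5.

5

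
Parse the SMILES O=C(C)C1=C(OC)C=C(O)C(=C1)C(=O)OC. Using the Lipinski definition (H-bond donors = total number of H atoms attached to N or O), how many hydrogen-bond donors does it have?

Donors: find every N or O and count the H atoms it carries.
  atom 1 (O): bond orders sum to 2 → 0 H
  atom 6 (O): bond orders sum to 2 → 0 H
  atom 10 (O): bond orders sum to 1 → 1 H
  atom 14 (O): bond orders sum to 2 → 0 H
  atom 15 (O): bond orders sum to 2 → 0 H
Lipinski HBD = 1.

1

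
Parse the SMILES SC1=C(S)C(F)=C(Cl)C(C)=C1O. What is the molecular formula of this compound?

C7H6ClFOS2

Walk through each heavy atom and fill implicit hydrogens from standard valence (C 4, N 3, O 2, S 2, halogen 1):
  atom 1: S, bond orders sum to 1 (valence 2) → 1 H
  atom 2: C, bond orders sum to 4 (valence 4) → 0 H
  atom 3: C, bond orders sum to 4 (valence 4) → 0 H
  atom 4: S, bond orders sum to 1 (valence 2) → 1 H
  atom 5: C, bond orders sum to 4 (valence 4) → 0 H
  atom 6: F (halogen, monovalent) → 0 H
  atom 7: C, bond orders sum to 4 (valence 4) → 0 H
  atom 8: Cl (halogen, monovalent) → 0 H
  atom 9: C, bond orders sum to 4 (valence 4) → 0 H
  atom 10: C, bond orders sum to 1 (valence 4) → 3 H
  atom 11: C, bond orders sum to 4 (valence 4) → 0 H
  atom 12: O, bond orders sum to 1 (valence 2) → 1 H
Totals → C:7, H:6, Cl:1, F:1, O:1, S:2.
In Hill order: C7H6ClFOS2.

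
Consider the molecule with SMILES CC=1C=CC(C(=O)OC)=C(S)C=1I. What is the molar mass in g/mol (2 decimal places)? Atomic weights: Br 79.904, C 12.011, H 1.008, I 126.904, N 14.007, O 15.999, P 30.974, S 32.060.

308.13 g/mol

First, the molecular formula is C9H9IO2S (counting implicit H from valence).
  C: 9 × 12.011 = 108.099
  H: 9 × 1.008 = 9.072
  I: 1 × 126.904 = 126.904
  O: 2 × 15.999 = 31.998
  S: 1 × 32.060 = 32.060
Sum: 9×12.011 + 9×1.008 + 1×126.904 + 2×15.999 + 1×32.060 = 308.133 → 308.13 g/mol.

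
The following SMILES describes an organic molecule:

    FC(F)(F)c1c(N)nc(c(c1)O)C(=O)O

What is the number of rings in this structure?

1

In SMILES, each pair of matching ring-closure digits denotes one ring-closing bond; the number of such bonds equals the number of independent rings.
Ring-closure bonds here: 1.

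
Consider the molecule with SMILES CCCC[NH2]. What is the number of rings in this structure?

0

In SMILES, each pair of matching ring-closure digits denotes one ring-closing bond; the number of such bonds equals the number of independent rings.
Ring-closure bonds here: 0.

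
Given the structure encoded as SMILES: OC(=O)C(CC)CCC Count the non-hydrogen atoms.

9

Every atom symbol written in the SMILES (organic subset) is one heavy atom; implicit H are not written.
Heavy atoms by element → C:7, O:2.
Total: 9.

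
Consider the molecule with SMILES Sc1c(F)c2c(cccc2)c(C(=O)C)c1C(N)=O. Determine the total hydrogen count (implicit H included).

Walk through each heavy atom and fill implicit hydrogens from standard valence (C 4, N 3, O 2, S 2, halogen 1); for lowercase aromatic atoms, an aromatic c carries 1 H when it has two neighbours and 0 H with three, and aromatic n carries 0 H:
  atom 1: S, bond orders sum to 1 (valence 2) → 1 H
  atom 2: aromatic c, 3 neighbours → 0 H
  atom 3: aromatic c, 3 neighbours → 0 H
  atom 4: F (halogen, monovalent) → 0 H
  atom 5: aromatic c, 3 neighbours → 0 H
  atom 6: aromatic c, 3 neighbours → 0 H
  atom 7: aromatic c, 2 neighbours → 1 H
  atom 8: aromatic c, 2 neighbours → 1 H
  atom 9: aromatic c, 2 neighbours → 1 H
  atom 10: aromatic c, 2 neighbours → 1 H
  atom 11: aromatic c, 3 neighbours → 0 H
  atom 12: C, bond orders sum to 4 (valence 4) → 0 H
  atom 13: O, bond orders sum to 2 (valence 2) → 0 H
  atom 14: C, bond orders sum to 1 (valence 4) → 3 H
  atom 15: aromatic c, 3 neighbours → 0 H
  atom 16: C, bond orders sum to 4 (valence 4) → 0 H
  atom 17: N, bond orders sum to 1 (valence 3) → 2 H
  atom 18: O, bond orders sum to 2 (valence 2) → 0 H
Total hydrogens: 10.

10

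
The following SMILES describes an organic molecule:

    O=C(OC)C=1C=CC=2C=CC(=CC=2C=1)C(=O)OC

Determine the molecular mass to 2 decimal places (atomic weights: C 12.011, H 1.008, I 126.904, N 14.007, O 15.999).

244.25 g/mol

First, the molecular formula is C14H12O4 (counting implicit H from valence).
  C: 14 × 12.011 = 168.154
  H: 12 × 1.008 = 12.096
  O: 4 × 15.999 = 63.996
Sum: 14×12.011 + 12×1.008 + 4×15.999 = 244.246 → 244.25 g/mol.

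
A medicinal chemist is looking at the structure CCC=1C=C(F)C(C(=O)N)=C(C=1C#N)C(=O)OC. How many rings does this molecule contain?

1

In SMILES, each pair of matching ring-closure digits denotes one ring-closing bond; the number of such bonds equals the number of independent rings.
Ring-closure bonds here: 1.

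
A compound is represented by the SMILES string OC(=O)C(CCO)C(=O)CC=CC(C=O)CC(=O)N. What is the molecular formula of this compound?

Walk through each heavy atom and fill implicit hydrogens from standard valence (C 4, N 3, O 2, S 2, halogen 1):
  atom 1: O, bond orders sum to 1 (valence 2) → 1 H
  atom 2: C, bond orders sum to 4 (valence 4) → 0 H
  atom 3: O, bond orders sum to 2 (valence 2) → 0 H
  atom 4: C, bond orders sum to 3 (valence 4) → 1 H
  atom 5: C, bond orders sum to 2 (valence 4) → 2 H
  atom 6: C, bond orders sum to 2 (valence 4) → 2 H
  atom 7: O, bond orders sum to 1 (valence 2) → 1 H
  atom 8: C, bond orders sum to 4 (valence 4) → 0 H
  atom 9: O, bond orders sum to 2 (valence 2) → 0 H
  atom 10: C, bond orders sum to 2 (valence 4) → 2 H
  atom 11: C, bond orders sum to 3 (valence 4) → 1 H
  atom 12: C, bond orders sum to 3 (valence 4) → 1 H
  atom 13: C, bond orders sum to 3 (valence 4) → 1 H
  atom 14: C, bond orders sum to 3 (valence 4) → 1 H
  atom 15: O, bond orders sum to 2 (valence 2) → 0 H
  atom 16: C, bond orders sum to 2 (valence 4) → 2 H
  atom 17: C, bond orders sum to 4 (valence 4) → 0 H
  atom 18: O, bond orders sum to 2 (valence 2) → 0 H
  atom 19: N, bond orders sum to 1 (valence 3) → 2 H
Totals → C:12, H:17, N:1, O:6.

C12H17NO6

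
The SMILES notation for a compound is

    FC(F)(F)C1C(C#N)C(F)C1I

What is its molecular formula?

Walk through each heavy atom and fill implicit hydrogens from standard valence (C 4, N 3, O 2, S 2, halogen 1):
  atom 1: F (halogen, monovalent) → 0 H
  atom 2: C, bond orders sum to 4 (valence 4) → 0 H
  atom 3: F (halogen, monovalent) → 0 H
  atom 4: F (halogen, monovalent) → 0 H
  atom 5: C, bond orders sum to 3 (valence 4) → 1 H
  atom 6: C, bond orders sum to 3 (valence 4) → 1 H
  atom 7: C, bond orders sum to 4 (valence 4) → 0 H
  atom 8: N, bond orders sum to 3 (valence 3) → 0 H
  atom 9: C, bond orders sum to 3 (valence 4) → 1 H
  atom 10: F (halogen, monovalent) → 0 H
  atom 11: C, bond orders sum to 3 (valence 4) → 1 H
  atom 12: I (halogen, monovalent) → 0 H
Totals → C:6, H:4, F:4, I:1, N:1.

C6H4F4IN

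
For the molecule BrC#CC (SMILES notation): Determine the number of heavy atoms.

4

Every atom symbol written in the SMILES (organic subset) is one heavy atom; implicit H are not written.
Heavy atoms by element → Br:1, C:3.
Total: 4.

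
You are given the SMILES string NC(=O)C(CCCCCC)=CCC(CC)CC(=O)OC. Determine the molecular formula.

Walk through each heavy atom and fill implicit hydrogens from standard valence (C 4, N 3, O 2, S 2, halogen 1):
  atom 1: N, bond orders sum to 1 (valence 3) → 2 H
  atom 2: C, bond orders sum to 4 (valence 4) → 0 H
  atom 3: O, bond orders sum to 2 (valence 2) → 0 H
  atom 4: C, bond orders sum to 4 (valence 4) → 0 H
  atom 5: C, bond orders sum to 2 (valence 4) → 2 H
  atom 6: C, bond orders sum to 2 (valence 4) → 2 H
  atom 7: C, bond orders sum to 2 (valence 4) → 2 H
  atom 8: C, bond orders sum to 2 (valence 4) → 2 H
  atom 9: C, bond orders sum to 2 (valence 4) → 2 H
  atom 10: C, bond orders sum to 1 (valence 4) → 3 H
  atom 11: C, bond orders sum to 3 (valence 4) → 1 H
  atom 12: C, bond orders sum to 2 (valence 4) → 2 H
  atom 13: C, bond orders sum to 3 (valence 4) → 1 H
  atom 14: C, bond orders sum to 2 (valence 4) → 2 H
  atom 15: C, bond orders sum to 1 (valence 4) → 3 H
  atom 16: C, bond orders sum to 2 (valence 4) → 2 H
  atom 17: C, bond orders sum to 4 (valence 4) → 0 H
  atom 18: O, bond orders sum to 2 (valence 2) → 0 H
  atom 19: O, bond orders sum to 2 (valence 2) → 0 H
  atom 20: C, bond orders sum to 1 (valence 4) → 3 H
Totals → C:16, H:29, N:1, O:3.
In Hill order: C16H29NO3.

C16H29NO3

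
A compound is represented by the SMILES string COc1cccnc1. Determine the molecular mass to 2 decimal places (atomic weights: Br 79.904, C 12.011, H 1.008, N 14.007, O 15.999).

First, the molecular formula is C6H7NO (counting implicit H from valence).
  C: 6 × 12.011 = 72.066
  H: 7 × 1.008 = 7.056
  N: 1 × 14.007 = 14.007
  O: 1 × 15.999 = 15.999
Sum: 6×12.011 + 7×1.008 + 1×14.007 + 1×15.999 = 109.128 → 109.13 g/mol.

109.13 g/mol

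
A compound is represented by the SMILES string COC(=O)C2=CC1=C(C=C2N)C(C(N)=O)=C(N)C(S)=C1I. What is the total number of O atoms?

Scan the SMILES for O atoms (remember two-letter symbols like Cl and Br are single atoms).
Oxygen count: 3.

3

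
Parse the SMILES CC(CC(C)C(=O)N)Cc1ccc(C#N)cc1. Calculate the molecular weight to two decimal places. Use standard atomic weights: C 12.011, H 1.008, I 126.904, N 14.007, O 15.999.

230.31 g/mol

First, the molecular formula is C14H18N2O (counting implicit H from valence).
  C: 14 × 12.011 = 168.154
  H: 18 × 1.008 = 18.144
  N: 2 × 14.007 = 28.014
  O: 1 × 15.999 = 15.999
Sum: 14×12.011 + 18×1.008 + 2×14.007 + 1×15.999 = 230.311 → 230.31 g/mol.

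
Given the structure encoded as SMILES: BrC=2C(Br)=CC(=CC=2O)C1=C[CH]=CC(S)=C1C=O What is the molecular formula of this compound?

C13H8Br2O2S

Walk through each heavy atom and fill implicit hydrogens from standard valence (C 4, N 3, O 2, S 2, halogen 1):
  atom 1: Br (halogen, monovalent) → 0 H
  atom 2: C, bond orders sum to 4 (valence 4) → 0 H
  atom 3: C, bond orders sum to 4 (valence 4) → 0 H
  atom 4: Br (halogen, monovalent) → 0 H
  atom 5: C, bond orders sum to 3 (valence 4) → 1 H
  atom 6: C, bond orders sum to 4 (valence 4) → 0 H
  atom 7: C, bond orders sum to 3 (valence 4) → 1 H
  atom 8: C, bond orders sum to 4 (valence 4) → 0 H
  atom 9: O, bond orders sum to 1 (valence 2) → 1 H
  atom 10: C, bond orders sum to 4 (valence 4) → 0 H
  atom 11: C, bond orders sum to 3 (valence 4) → 1 H
  atom 12: C with explicit H count 1
  atom 13: C, bond orders sum to 3 (valence 4) → 1 H
  atom 14: C, bond orders sum to 4 (valence 4) → 0 H
  atom 15: S, bond orders sum to 1 (valence 2) → 1 H
  atom 16: C, bond orders sum to 4 (valence 4) → 0 H
  atom 17: C, bond orders sum to 3 (valence 4) → 1 H
  atom 18: O, bond orders sum to 2 (valence 2) → 0 H
Totals → C:13, H:8, Br:2, O:2, S:1.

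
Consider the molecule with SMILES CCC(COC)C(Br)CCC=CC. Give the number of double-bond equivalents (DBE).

Degree of unsaturation = (number of rings) + (number of π bonds).
Ring closures in the SMILES: 0.
π bonds: 1 double bond (each 1 DoU) → 1 DoU from unsaturation.
Total DoU = 0 + 1 = 1.

1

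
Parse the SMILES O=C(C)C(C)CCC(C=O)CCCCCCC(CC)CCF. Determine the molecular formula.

C19H35FO2

Walk through each heavy atom and fill implicit hydrogens from standard valence (C 4, N 3, O 2, S 2, halogen 1):
  atom 1: O, bond orders sum to 2 (valence 2) → 0 H
  atom 2: C, bond orders sum to 4 (valence 4) → 0 H
  atom 3: C, bond orders sum to 1 (valence 4) → 3 H
  atom 4: C, bond orders sum to 3 (valence 4) → 1 H
  atom 5: C, bond orders sum to 1 (valence 4) → 3 H
  atom 6: C, bond orders sum to 2 (valence 4) → 2 H
  atom 7: C, bond orders sum to 2 (valence 4) → 2 H
  atom 8: C, bond orders sum to 3 (valence 4) → 1 H
  atom 9: C, bond orders sum to 3 (valence 4) → 1 H
  atom 10: O, bond orders sum to 2 (valence 2) → 0 H
  atom 11: C, bond orders sum to 2 (valence 4) → 2 H
  atom 12: C, bond orders sum to 2 (valence 4) → 2 H
  atom 13: C, bond orders sum to 2 (valence 4) → 2 H
  atom 14: C, bond orders sum to 2 (valence 4) → 2 H
  atom 15: C, bond orders sum to 2 (valence 4) → 2 H
  atom 16: C, bond orders sum to 2 (valence 4) → 2 H
  atom 17: C, bond orders sum to 3 (valence 4) → 1 H
  atom 18: C, bond orders sum to 2 (valence 4) → 2 H
  atom 19: C, bond orders sum to 1 (valence 4) → 3 H
  atom 20: C, bond orders sum to 2 (valence 4) → 2 H
  atom 21: C, bond orders sum to 2 (valence 4) → 2 H
  atom 22: F (halogen, monovalent) → 0 H
Totals → C:19, H:35, F:1, O:2.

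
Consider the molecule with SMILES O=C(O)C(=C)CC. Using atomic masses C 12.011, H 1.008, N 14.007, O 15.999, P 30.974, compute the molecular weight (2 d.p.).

First, the molecular formula is C5H8O2 (counting implicit H from valence).
  C: 5 × 12.011 = 60.055
  H: 8 × 1.008 = 8.064
  O: 2 × 15.999 = 31.998
Sum: 5×12.011 + 8×1.008 + 2×15.999 = 100.117 → 100.12 g/mol.

100.12 g/mol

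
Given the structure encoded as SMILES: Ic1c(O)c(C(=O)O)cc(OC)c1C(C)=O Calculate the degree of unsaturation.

6

Molecular formula: C10H9IO5.
DoU = (2C + 2 + N − H − X) / 2, where X is the halogen count and O/S are ignored.
    = (2·10 + 2 + 0 − 9 − 1) / 2 = 12 / 2 = 6.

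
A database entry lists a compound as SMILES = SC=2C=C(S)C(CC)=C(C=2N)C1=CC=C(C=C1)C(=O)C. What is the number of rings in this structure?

In SMILES, each pair of matching ring-closure digits denotes one ring-closing bond; the number of such bonds equals the number of independent rings.
Ring-closure bonds here: 2.

2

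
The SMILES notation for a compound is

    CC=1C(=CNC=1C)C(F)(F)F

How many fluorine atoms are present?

Scan the SMILES for F atoms (remember two-letter symbols like Cl and Br are single atoms).
Fluorine count: 3.

3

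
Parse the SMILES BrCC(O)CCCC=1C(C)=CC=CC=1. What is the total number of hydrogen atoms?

Walk through each heavy atom and fill implicit hydrogens from standard valence (C 4, N 3, O 2, S 2, halogen 1):
  atom 1: Br (halogen, monovalent) → 0 H
  atom 2: C, bond orders sum to 2 (valence 4) → 2 H
  atom 3: C, bond orders sum to 3 (valence 4) → 1 H
  atom 4: O, bond orders sum to 1 (valence 2) → 1 H
  atom 5: C, bond orders sum to 2 (valence 4) → 2 H
  atom 6: C, bond orders sum to 2 (valence 4) → 2 H
  atom 7: C, bond orders sum to 2 (valence 4) → 2 H
  atom 8: C, bond orders sum to 4 (valence 4) → 0 H
  atom 9: C, bond orders sum to 4 (valence 4) → 0 H
  atom 10: C, bond orders sum to 1 (valence 4) → 3 H
  atom 11: C, bond orders sum to 3 (valence 4) → 1 H
  atom 12: C, bond orders sum to 3 (valence 4) → 1 H
  atom 13: C, bond orders sum to 3 (valence 4) → 1 H
  atom 14: C, bond orders sum to 3 (valence 4) → 1 H
Total hydrogens: 17.

17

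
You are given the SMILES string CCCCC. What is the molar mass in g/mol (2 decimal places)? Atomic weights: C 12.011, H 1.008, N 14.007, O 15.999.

72.15 g/mol

First, the molecular formula is C5H12 (counting implicit H from valence).
  C: 5 × 12.011 = 60.055
  H: 12 × 1.008 = 12.096
Sum: 5×12.011 + 12×1.008 = 72.151 → 72.15 g/mol.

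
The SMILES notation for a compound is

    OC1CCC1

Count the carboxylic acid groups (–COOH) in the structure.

0

Scan the SMILES for the carboxylic acid motif — none present.
Groups that are present: 1 hydroxyl.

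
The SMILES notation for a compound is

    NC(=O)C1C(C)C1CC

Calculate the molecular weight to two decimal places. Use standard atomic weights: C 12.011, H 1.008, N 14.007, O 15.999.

First, the molecular formula is C7H13NO (counting implicit H from valence).
  C: 7 × 12.011 = 84.077
  H: 13 × 1.008 = 13.104
  N: 1 × 14.007 = 14.007
  O: 1 × 15.999 = 15.999
Sum: 7×12.011 + 13×1.008 + 1×14.007 + 1×15.999 = 127.187 → 127.19 g/mol.

127.19 g/mol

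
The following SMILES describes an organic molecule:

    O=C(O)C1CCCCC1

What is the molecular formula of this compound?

Walk through each heavy atom and fill implicit hydrogens from standard valence (C 4, N 3, O 2, S 2, halogen 1):
  atom 1: O, bond orders sum to 2 (valence 2) → 0 H
  atom 2: C, bond orders sum to 4 (valence 4) → 0 H
  atom 3: O, bond orders sum to 1 (valence 2) → 1 H
  atom 4: C, bond orders sum to 3 (valence 4) → 1 H
  atom 5: C, bond orders sum to 2 (valence 4) → 2 H
  atom 6: C, bond orders sum to 2 (valence 4) → 2 H
  atom 7: C, bond orders sum to 2 (valence 4) → 2 H
  atom 8: C, bond orders sum to 2 (valence 4) → 2 H
  atom 9: C, bond orders sum to 2 (valence 4) → 2 H
Totals → C:7, H:12, O:2.

C7H12O2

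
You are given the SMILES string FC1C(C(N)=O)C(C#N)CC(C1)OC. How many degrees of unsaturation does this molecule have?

Molecular formula: C9H13FN2O2.
DoU = (2C + 2 + N − H − X) / 2, where X is the halogen count and O/S are ignored.
    = (2·9 + 2 + 2 − 13 − 1) / 2 = 8 / 2 = 4.

4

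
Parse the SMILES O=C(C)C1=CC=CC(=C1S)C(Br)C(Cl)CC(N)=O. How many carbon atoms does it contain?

12

Count every carbon token in the SMILES (each C, including those in ring-closure positions and inside branches).
Carbon count: 12.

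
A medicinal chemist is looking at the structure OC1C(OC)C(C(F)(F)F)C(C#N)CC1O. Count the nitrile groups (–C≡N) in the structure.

1

The nitrile motif appears at heavy-atom position 12 in the SMILES.
Other groups present: 1 ether, 2 hydroxyl.
Nitrile count: 1.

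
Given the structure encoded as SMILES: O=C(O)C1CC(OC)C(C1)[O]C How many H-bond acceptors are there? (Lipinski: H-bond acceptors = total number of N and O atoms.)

4

N atoms: 0; O atoms: 4.
Lipinski HBA = 0 + 4 = 4.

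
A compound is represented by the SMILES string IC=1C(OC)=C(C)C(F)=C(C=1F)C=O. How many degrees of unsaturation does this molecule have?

Molecular formula: C9H7F2IO2.
DoU = (2C + 2 + N − H − X) / 2, where X is the halogen count and O/S are ignored.
    = (2·9 + 2 + 0 − 7 − 3) / 2 = 10 / 2 = 5.

5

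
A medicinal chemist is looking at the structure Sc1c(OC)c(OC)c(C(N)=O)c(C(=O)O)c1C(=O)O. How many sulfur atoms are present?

1

Scan the SMILES for S atoms (remember two-letter symbols like Cl and Br are single atoms).
Sulfur count: 1.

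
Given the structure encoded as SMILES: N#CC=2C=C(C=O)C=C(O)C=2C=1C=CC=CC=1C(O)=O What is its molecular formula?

Walk through each heavy atom and fill implicit hydrogens from standard valence (C 4, N 3, O 2, S 2, halogen 1):
  atom 1: N, bond orders sum to 3 (valence 3) → 0 H
  atom 2: C, bond orders sum to 4 (valence 4) → 0 H
  atom 3: C, bond orders sum to 4 (valence 4) → 0 H
  atom 4: C, bond orders sum to 3 (valence 4) → 1 H
  atom 5: C, bond orders sum to 4 (valence 4) → 0 H
  atom 6: C, bond orders sum to 3 (valence 4) → 1 H
  atom 7: O, bond orders sum to 2 (valence 2) → 0 H
  atom 8: C, bond orders sum to 3 (valence 4) → 1 H
  atom 9: C, bond orders sum to 4 (valence 4) → 0 H
  atom 10: O, bond orders sum to 1 (valence 2) → 1 H
  atom 11: C, bond orders sum to 4 (valence 4) → 0 H
  atom 12: C, bond orders sum to 4 (valence 4) → 0 H
  atom 13: C, bond orders sum to 3 (valence 4) → 1 H
  atom 14: C, bond orders sum to 3 (valence 4) → 1 H
  atom 15: C, bond orders sum to 3 (valence 4) → 1 H
  atom 16: C, bond orders sum to 3 (valence 4) → 1 H
  atom 17: C, bond orders sum to 4 (valence 4) → 0 H
  atom 18: C, bond orders sum to 4 (valence 4) → 0 H
  atom 19: O, bond orders sum to 1 (valence 2) → 1 H
  atom 20: O, bond orders sum to 2 (valence 2) → 0 H
Totals → C:15, H:9, N:1, O:4.

C15H9NO4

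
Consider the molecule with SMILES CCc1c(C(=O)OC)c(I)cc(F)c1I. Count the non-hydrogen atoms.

15

Every atom symbol written in the SMILES (organic subset) is one heavy atom; implicit H are not written.
Heavy atoms by element → C:10, F:1, I:2, O:2.
Total: 15.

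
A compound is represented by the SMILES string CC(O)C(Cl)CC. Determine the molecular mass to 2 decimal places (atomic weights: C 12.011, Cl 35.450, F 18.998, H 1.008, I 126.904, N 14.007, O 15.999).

First, the molecular formula is C5H11ClO (counting implicit H from valence).
  C: 5 × 12.011 = 60.055
  Cl: 1 × 35.450 = 35.450
  H: 11 × 1.008 = 11.088
  O: 1 × 15.999 = 15.999
Sum: 5×12.011 + 1×35.450 + 11×1.008 + 1×15.999 = 122.592 → 122.59 g/mol.

122.59 g/mol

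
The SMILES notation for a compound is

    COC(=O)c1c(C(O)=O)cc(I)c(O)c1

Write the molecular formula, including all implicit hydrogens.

Walk through each heavy atom and fill implicit hydrogens from standard valence (C 4, N 3, O 2, S 2, halogen 1); for lowercase aromatic atoms, an aromatic c carries 1 H when it has two neighbours and 0 H with three, and aromatic n carries 0 H:
  atom 1: C, bond orders sum to 1 (valence 4) → 3 H
  atom 2: O, bond orders sum to 2 (valence 2) → 0 H
  atom 3: C, bond orders sum to 4 (valence 4) → 0 H
  atom 4: O, bond orders sum to 2 (valence 2) → 0 H
  atom 5: aromatic c, 3 neighbours → 0 H
  atom 6: aromatic c, 3 neighbours → 0 H
  atom 7: C, bond orders sum to 4 (valence 4) → 0 H
  atom 8: O, bond orders sum to 1 (valence 2) → 1 H
  atom 9: O, bond orders sum to 2 (valence 2) → 0 H
  atom 10: aromatic c, 2 neighbours → 1 H
  atom 11: aromatic c, 3 neighbours → 0 H
  atom 12: I (halogen, monovalent) → 0 H
  atom 13: aromatic c, 3 neighbours → 0 H
  atom 14: O, bond orders sum to 1 (valence 2) → 1 H
  atom 15: aromatic c, 2 neighbours → 1 H
Totals → C:9, H:7, I:1, O:5.

C9H7IO5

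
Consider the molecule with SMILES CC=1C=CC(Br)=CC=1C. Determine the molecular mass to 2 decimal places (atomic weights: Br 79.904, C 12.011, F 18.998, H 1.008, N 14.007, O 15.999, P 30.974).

First, the molecular formula is C8H9Br (counting implicit H from valence).
  Br: 1 × 79.904 = 79.904
  C: 8 × 12.011 = 96.088
  H: 9 × 1.008 = 9.072
Sum: 1×79.904 + 8×12.011 + 9×1.008 = 185.064 → 185.06 g/mol.

185.06 g/mol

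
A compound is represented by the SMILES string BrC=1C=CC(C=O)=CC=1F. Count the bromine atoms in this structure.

Scan the SMILES for Br atoms (remember two-letter symbols like Cl and Br are single atoms).
Bromine count: 1.

1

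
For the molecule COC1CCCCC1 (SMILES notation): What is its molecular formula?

C7H14O

Walk through each heavy atom and fill implicit hydrogens from standard valence (C 4, N 3, O 2, S 2, halogen 1):
  atom 1: C, bond orders sum to 1 (valence 4) → 3 H
  atom 2: O, bond orders sum to 2 (valence 2) → 0 H
  atom 3: C, bond orders sum to 3 (valence 4) → 1 H
  atom 4: C, bond orders sum to 2 (valence 4) → 2 H
  atom 5: C, bond orders sum to 2 (valence 4) → 2 H
  atom 6: C, bond orders sum to 2 (valence 4) → 2 H
  atom 7: C, bond orders sum to 2 (valence 4) → 2 H
  atom 8: C, bond orders sum to 2 (valence 4) → 2 H
Totals → C:7, H:14, O:1.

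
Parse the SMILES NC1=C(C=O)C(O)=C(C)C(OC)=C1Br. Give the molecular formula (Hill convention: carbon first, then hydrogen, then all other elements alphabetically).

Walk through each heavy atom and fill implicit hydrogens from standard valence (C 4, N 3, O 2, S 2, halogen 1):
  atom 1: N, bond orders sum to 1 (valence 3) → 2 H
  atom 2: C, bond orders sum to 4 (valence 4) → 0 H
  atom 3: C, bond orders sum to 4 (valence 4) → 0 H
  atom 4: C, bond orders sum to 3 (valence 4) → 1 H
  atom 5: O, bond orders sum to 2 (valence 2) → 0 H
  atom 6: C, bond orders sum to 4 (valence 4) → 0 H
  atom 7: O, bond orders sum to 1 (valence 2) → 1 H
  atom 8: C, bond orders sum to 4 (valence 4) → 0 H
  atom 9: C, bond orders sum to 1 (valence 4) → 3 H
  atom 10: C, bond orders sum to 4 (valence 4) → 0 H
  atom 11: O, bond orders sum to 2 (valence 2) → 0 H
  atom 12: C, bond orders sum to 1 (valence 4) → 3 H
  atom 13: C, bond orders sum to 4 (valence 4) → 0 H
  atom 14: Br (halogen, monovalent) → 0 H
Totals → C:9, H:10, Br:1, N:1, O:3.
In Hill order: C9H10BrNO3.

C9H10BrNO3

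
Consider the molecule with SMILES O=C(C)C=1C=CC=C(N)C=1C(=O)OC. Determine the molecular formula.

Walk through each heavy atom and fill implicit hydrogens from standard valence (C 4, N 3, O 2, S 2, halogen 1):
  atom 1: O, bond orders sum to 2 (valence 2) → 0 H
  atom 2: C, bond orders sum to 4 (valence 4) → 0 H
  atom 3: C, bond orders sum to 1 (valence 4) → 3 H
  atom 4: C, bond orders sum to 4 (valence 4) → 0 H
  atom 5: C, bond orders sum to 3 (valence 4) → 1 H
  atom 6: C, bond orders sum to 3 (valence 4) → 1 H
  atom 7: C, bond orders sum to 3 (valence 4) → 1 H
  atom 8: C, bond orders sum to 4 (valence 4) → 0 H
  atom 9: N, bond orders sum to 1 (valence 3) → 2 H
  atom 10: C, bond orders sum to 4 (valence 4) → 0 H
  atom 11: C, bond orders sum to 4 (valence 4) → 0 H
  atom 12: O, bond orders sum to 2 (valence 2) → 0 H
  atom 13: O, bond orders sum to 2 (valence 2) → 0 H
  atom 14: C, bond orders sum to 1 (valence 4) → 3 H
Totals → C:10, H:11, N:1, O:3.

C10H11NO3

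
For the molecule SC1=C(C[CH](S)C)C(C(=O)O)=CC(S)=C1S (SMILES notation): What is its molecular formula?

Walk through each heavy atom and fill implicit hydrogens from standard valence (C 4, N 3, O 2, S 2, halogen 1):
  atom 1: S, bond orders sum to 1 (valence 2) → 1 H
  atom 2: C, bond orders sum to 4 (valence 4) → 0 H
  atom 3: C, bond orders sum to 4 (valence 4) → 0 H
  atom 4: C, bond orders sum to 2 (valence 4) → 2 H
  atom 5: C with explicit H count 1
  atom 6: S, bond orders sum to 1 (valence 2) → 1 H
  atom 7: C, bond orders sum to 1 (valence 4) → 3 H
  atom 8: C, bond orders sum to 4 (valence 4) → 0 H
  atom 9: C, bond orders sum to 4 (valence 4) → 0 H
  atom 10: O, bond orders sum to 2 (valence 2) → 0 H
  atom 11: O, bond orders sum to 1 (valence 2) → 1 H
  atom 12: C, bond orders sum to 3 (valence 4) → 1 H
  atom 13: C, bond orders sum to 4 (valence 4) → 0 H
  atom 14: S, bond orders sum to 1 (valence 2) → 1 H
  atom 15: C, bond orders sum to 4 (valence 4) → 0 H
  atom 16: S, bond orders sum to 1 (valence 2) → 1 H
Totals → C:10, H:12, O:2, S:4.
In Hill order: C10H12O2S4.

C10H12O2S4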